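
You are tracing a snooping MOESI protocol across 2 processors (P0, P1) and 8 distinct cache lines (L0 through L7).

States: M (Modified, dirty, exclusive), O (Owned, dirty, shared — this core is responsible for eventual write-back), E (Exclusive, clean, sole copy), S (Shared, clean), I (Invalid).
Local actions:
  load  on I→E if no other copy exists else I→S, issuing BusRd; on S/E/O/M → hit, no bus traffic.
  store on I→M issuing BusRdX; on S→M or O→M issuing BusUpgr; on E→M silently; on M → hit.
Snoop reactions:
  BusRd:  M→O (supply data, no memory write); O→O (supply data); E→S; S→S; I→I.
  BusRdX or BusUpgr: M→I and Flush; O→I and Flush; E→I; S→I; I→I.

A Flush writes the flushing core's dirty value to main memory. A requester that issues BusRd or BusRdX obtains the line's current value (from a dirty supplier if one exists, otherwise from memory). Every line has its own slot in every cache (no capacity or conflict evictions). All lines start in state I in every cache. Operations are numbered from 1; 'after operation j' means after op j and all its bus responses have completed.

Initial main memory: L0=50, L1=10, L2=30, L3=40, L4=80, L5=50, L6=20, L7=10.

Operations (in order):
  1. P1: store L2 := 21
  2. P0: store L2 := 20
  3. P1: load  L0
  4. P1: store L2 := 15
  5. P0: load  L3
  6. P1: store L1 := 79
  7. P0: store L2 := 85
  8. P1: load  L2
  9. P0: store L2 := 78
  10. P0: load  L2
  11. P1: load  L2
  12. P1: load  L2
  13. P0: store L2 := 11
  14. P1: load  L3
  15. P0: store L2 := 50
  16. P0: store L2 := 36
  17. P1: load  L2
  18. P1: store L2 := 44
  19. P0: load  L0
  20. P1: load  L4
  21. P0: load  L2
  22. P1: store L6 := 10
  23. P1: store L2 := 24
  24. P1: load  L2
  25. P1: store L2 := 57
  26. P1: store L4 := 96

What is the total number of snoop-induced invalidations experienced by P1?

step 1: P1: store L2 := 21  ⟶  IM  (L2)  txn=BusRdX  M[L2]=30
step 2: P0: store L2 := 20  ⟶  MI  (L2)  txn=BusRdX+Flush  M[L2]=21
step 3: P1: load  L0  ⟶  IE  (L0)  txn=BusRd  M[L0]=50
step 4: P1: store L2 := 15  ⟶  IM  (L2)  txn=BusRdX+Flush  M[L2]=20
step 5: P0: load  L3  ⟶  EI  (L3)  txn=BusRd  M[L3]=40
step 6: P1: store L1 := 79  ⟶  IM  (L1)  txn=BusRdX  M[L1]=10
step 7: P0: store L2 := 85  ⟶  MI  (L2)  txn=BusRdX+Flush  M[L2]=15
step 8: P1: load  L2  ⟶  OS  (L2)  txn=BusRd  M[L2]=15
step 9: P0: store L2 := 78  ⟶  MI  (L2)  txn=BusUpgr  M[L2]=15
step 10: P0: load  L2  ⟶  MI  (L2)  txn=∅  M[L2]=15
step 11: P1: load  L2  ⟶  OS  (L2)  txn=BusRd  M[L2]=15
step 12: P1: load  L2  ⟶  OS  (L2)  txn=∅  M[L2]=15
step 13: P0: store L2 := 11  ⟶  MI  (L2)  txn=BusUpgr  M[L2]=15
step 14: P1: load  L3  ⟶  SS  (L3)  txn=BusRd  M[L3]=40
step 15: P0: store L2 := 50  ⟶  MI  (L2)  txn=∅  M[L2]=15
step 16: P0: store L2 := 36  ⟶  MI  (L2)  txn=∅  M[L2]=15
step 17: P1: load  L2  ⟶  OS  (L2)  txn=BusRd  M[L2]=15
step 18: P1: store L2 := 44  ⟶  IM  (L2)  txn=BusUpgr+Flush  M[L2]=36
step 19: P0: load  L0  ⟶  SS  (L0)  txn=BusRd  M[L0]=50
step 20: P1: load  L4  ⟶  IE  (L4)  txn=BusRd  M[L4]=80
step 21: P0: load  L2  ⟶  SO  (L2)  txn=BusRd  M[L2]=36
step 22: P1: store L6 := 10  ⟶  IM  (L6)  txn=BusRdX  M[L6]=20
step 23: P1: store L2 := 24  ⟶  IM  (L2)  txn=BusUpgr  M[L2]=36
step 24: P1: load  L2  ⟶  IM  (L2)  txn=∅  M[L2]=36
step 25: P1: store L2 := 57  ⟶  IM  (L2)  txn=∅  M[L2]=36
step 26: P1: store L4 := 96  ⟶  IM  (L4)  txn=∅  M[L4]=80

invalidations = 4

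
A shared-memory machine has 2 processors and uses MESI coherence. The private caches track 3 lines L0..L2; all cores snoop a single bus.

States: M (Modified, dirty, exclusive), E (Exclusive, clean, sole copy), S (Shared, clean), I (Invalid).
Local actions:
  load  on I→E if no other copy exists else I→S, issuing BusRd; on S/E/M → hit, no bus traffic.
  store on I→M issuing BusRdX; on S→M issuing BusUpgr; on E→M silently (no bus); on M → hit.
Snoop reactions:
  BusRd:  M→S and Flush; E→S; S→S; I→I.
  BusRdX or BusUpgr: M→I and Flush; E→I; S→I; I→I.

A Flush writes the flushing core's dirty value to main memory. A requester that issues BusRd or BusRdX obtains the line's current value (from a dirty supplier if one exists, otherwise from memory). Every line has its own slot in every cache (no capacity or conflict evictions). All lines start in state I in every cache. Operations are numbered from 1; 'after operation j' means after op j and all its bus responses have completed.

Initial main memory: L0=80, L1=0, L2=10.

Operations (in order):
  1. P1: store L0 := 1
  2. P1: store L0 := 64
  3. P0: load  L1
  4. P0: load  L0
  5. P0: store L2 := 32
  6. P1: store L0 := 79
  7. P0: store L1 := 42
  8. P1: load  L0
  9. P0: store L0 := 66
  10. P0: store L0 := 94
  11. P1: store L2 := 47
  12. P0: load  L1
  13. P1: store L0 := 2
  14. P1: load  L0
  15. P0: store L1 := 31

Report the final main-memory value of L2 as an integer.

[1] P1: store L0 := 1 | P0:I, P1:M(1) | bus: BusRdX
[2] P1: store L0 := 64 | P0:I, P1:M(64) | bus: none
[3] P0: load  L1 | P0:E(0), P1:I | bus: BusRd
[4] P0: load  L0 | P0:S(64), P1:S(64) | bus: BusRd,Flush
[5] P0: store L2 := 32 | P0:M(32), P1:I | bus: BusRdX
[6] P1: store L0 := 79 | P0:I, P1:M(79) | bus: BusUpgr
[7] P0: store L1 := 42 | P0:M(42), P1:I | bus: none
[8] P1: load  L0 | P0:I, P1:M(79) | bus: none
[9] P0: store L0 := 66 | P0:M(66), P1:I | bus: BusRdX,Flush
[10] P0: store L0 := 94 | P0:M(94), P1:I | bus: none
[11] P1: store L2 := 47 | P0:I, P1:M(47) | bus: BusRdX,Flush
[12] P0: load  L1 | P0:M(42), P1:I | bus: none
[13] P1: store L0 := 2 | P0:I, P1:M(2) | bus: BusRdX,Flush
[14] P1: load  L0 | P0:I, P1:M(2) | bus: none
[15] P0: store L1 := 31 | P0:M(31), P1:I | bus: none

memory[L2] = 32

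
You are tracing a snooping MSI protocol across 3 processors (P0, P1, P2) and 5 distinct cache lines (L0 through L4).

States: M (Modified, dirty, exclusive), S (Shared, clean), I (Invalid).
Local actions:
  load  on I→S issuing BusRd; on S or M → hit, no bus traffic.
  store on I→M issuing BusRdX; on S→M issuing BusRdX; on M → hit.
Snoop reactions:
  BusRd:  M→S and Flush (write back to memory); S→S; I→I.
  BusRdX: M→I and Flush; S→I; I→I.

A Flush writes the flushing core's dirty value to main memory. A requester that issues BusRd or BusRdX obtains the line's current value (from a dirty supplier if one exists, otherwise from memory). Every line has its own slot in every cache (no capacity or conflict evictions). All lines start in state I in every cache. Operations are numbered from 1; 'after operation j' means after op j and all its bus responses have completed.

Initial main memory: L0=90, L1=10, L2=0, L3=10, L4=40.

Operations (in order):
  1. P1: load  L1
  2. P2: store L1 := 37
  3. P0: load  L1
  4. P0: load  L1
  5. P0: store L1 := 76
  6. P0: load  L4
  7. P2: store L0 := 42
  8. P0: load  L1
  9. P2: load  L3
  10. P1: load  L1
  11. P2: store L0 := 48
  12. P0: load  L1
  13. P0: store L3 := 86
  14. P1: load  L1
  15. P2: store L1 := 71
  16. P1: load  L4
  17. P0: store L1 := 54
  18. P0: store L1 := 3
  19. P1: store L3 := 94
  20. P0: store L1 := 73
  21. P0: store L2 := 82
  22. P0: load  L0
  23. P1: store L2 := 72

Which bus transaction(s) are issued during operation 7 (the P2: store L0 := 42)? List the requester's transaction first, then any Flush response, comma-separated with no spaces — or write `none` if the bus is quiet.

bus = BusRdX

step 1: P1: load  L1  ⟶  ISI  (L1)  txn=BusRd  M[L1]=10
step 2: P2: store L1 := 37  ⟶  IIM  (L1)  txn=BusRdX  M[L1]=10
step 3: P0: load  L1  ⟶  SIS  (L1)  txn=BusRd+Flush  M[L1]=37
step 4: P0: load  L1  ⟶  SIS  (L1)  txn=∅  M[L1]=37
step 5: P0: store L1 := 76  ⟶  MII  (L1)  txn=BusRdX  M[L1]=37
step 6: P0: load  L4  ⟶  SII  (L4)  txn=BusRd  M[L4]=40
step 7: P2: store L0 := 42  ⟶  IIM  (L0)  txn=BusRdX  M[L0]=90
step 8: P0: load  L1  ⟶  MII  (L1)  txn=∅  M[L1]=37
step 9: P2: load  L3  ⟶  IIS  (L3)  txn=BusRd  M[L3]=10
step 10: P1: load  L1  ⟶  SSI  (L1)  txn=BusRd+Flush  M[L1]=76
step 11: P2: store L0 := 48  ⟶  IIM  (L0)  txn=∅  M[L0]=90
step 12: P0: load  L1  ⟶  SSI  (L1)  txn=∅  M[L1]=76
step 13: P0: store L3 := 86  ⟶  MII  (L3)  txn=BusRdX  M[L3]=10
step 14: P1: load  L1  ⟶  SSI  (L1)  txn=∅  M[L1]=76
step 15: P2: store L1 := 71  ⟶  IIM  (L1)  txn=BusRdX  M[L1]=76
step 16: P1: load  L4  ⟶  SSI  (L4)  txn=BusRd  M[L4]=40
step 17: P0: store L1 := 54  ⟶  MII  (L1)  txn=BusRdX+Flush  M[L1]=71
step 18: P0: store L1 := 3  ⟶  MII  (L1)  txn=∅  M[L1]=71
step 19: P1: store L3 := 94  ⟶  IMI  (L3)  txn=BusRdX+Flush  M[L3]=86
step 20: P0: store L1 := 73  ⟶  MII  (L1)  txn=∅  M[L1]=71
step 21: P0: store L2 := 82  ⟶  MII  (L2)  txn=BusRdX  M[L2]=0
step 22: P0: load  L0  ⟶  SIS  (L0)  txn=BusRd+Flush  M[L0]=48
step 23: P1: store L2 := 72  ⟶  IMI  (L2)  txn=BusRdX+Flush  M[L2]=82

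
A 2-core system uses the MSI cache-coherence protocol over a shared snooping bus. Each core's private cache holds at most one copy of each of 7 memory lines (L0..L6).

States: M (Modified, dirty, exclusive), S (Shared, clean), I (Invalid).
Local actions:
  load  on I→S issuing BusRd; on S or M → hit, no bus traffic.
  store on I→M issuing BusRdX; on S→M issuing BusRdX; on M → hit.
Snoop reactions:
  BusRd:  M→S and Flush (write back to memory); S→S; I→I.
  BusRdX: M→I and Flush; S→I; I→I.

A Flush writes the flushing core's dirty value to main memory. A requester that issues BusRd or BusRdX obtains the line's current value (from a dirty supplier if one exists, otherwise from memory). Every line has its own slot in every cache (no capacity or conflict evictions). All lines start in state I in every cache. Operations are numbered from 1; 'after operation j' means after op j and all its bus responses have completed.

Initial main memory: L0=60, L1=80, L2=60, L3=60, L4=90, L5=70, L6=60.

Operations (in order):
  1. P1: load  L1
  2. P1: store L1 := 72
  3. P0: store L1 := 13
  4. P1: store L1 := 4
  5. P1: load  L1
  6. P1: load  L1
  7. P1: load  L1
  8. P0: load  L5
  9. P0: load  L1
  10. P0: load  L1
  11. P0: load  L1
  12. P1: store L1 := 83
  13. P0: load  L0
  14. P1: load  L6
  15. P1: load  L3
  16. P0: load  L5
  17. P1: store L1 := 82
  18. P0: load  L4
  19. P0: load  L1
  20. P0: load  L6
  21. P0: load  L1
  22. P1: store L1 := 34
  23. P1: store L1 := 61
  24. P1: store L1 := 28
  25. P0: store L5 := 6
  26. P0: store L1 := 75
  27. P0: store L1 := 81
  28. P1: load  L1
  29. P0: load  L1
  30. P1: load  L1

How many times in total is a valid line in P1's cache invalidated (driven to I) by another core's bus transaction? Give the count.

step 1: P1: load  L1  ⟶  IS  (L1)  txn=BusRd  M[L1]=80
step 2: P1: store L1 := 72  ⟶  IM  (L1)  txn=BusRdX  M[L1]=80
step 3: P0: store L1 := 13  ⟶  MI  (L1)  txn=BusRdX+Flush  M[L1]=72
step 4: P1: store L1 := 4  ⟶  IM  (L1)  txn=BusRdX+Flush  M[L1]=13
step 5: P1: load  L1  ⟶  IM  (L1)  txn=∅  M[L1]=13
step 6: P1: load  L1  ⟶  IM  (L1)  txn=∅  M[L1]=13
step 7: P1: load  L1  ⟶  IM  (L1)  txn=∅  M[L1]=13
step 8: P0: load  L5  ⟶  SI  (L5)  txn=BusRd  M[L5]=70
step 9: P0: load  L1  ⟶  SS  (L1)  txn=BusRd+Flush  M[L1]=4
step 10: P0: load  L1  ⟶  SS  (L1)  txn=∅  M[L1]=4
step 11: P0: load  L1  ⟶  SS  (L1)  txn=∅  M[L1]=4
step 12: P1: store L1 := 83  ⟶  IM  (L1)  txn=BusRdX  M[L1]=4
step 13: P0: load  L0  ⟶  SI  (L0)  txn=BusRd  M[L0]=60
step 14: P1: load  L6  ⟶  IS  (L6)  txn=BusRd  M[L6]=60
step 15: P1: load  L3  ⟶  IS  (L3)  txn=BusRd  M[L3]=60
step 16: P0: load  L5  ⟶  SI  (L5)  txn=∅  M[L5]=70
step 17: P1: store L1 := 82  ⟶  IM  (L1)  txn=∅  M[L1]=4
step 18: P0: load  L4  ⟶  SI  (L4)  txn=BusRd  M[L4]=90
step 19: P0: load  L1  ⟶  SS  (L1)  txn=BusRd+Flush  M[L1]=82
step 20: P0: load  L6  ⟶  SS  (L6)  txn=BusRd  M[L6]=60
step 21: P0: load  L1  ⟶  SS  (L1)  txn=∅  M[L1]=82
step 22: P1: store L1 := 34  ⟶  IM  (L1)  txn=BusRdX  M[L1]=82
step 23: P1: store L1 := 61  ⟶  IM  (L1)  txn=∅  M[L1]=82
step 24: P1: store L1 := 28  ⟶  IM  (L1)  txn=∅  M[L1]=82
step 25: P0: store L5 := 6  ⟶  MI  (L5)  txn=BusRdX  M[L5]=70
step 26: P0: store L1 := 75  ⟶  MI  (L1)  txn=BusRdX+Flush  M[L1]=28
step 27: P0: store L1 := 81  ⟶  MI  (L1)  txn=∅  M[L1]=28
step 28: P1: load  L1  ⟶  SS  (L1)  txn=BusRd+Flush  M[L1]=81
step 29: P0: load  L1  ⟶  SS  (L1)  txn=∅  M[L1]=81
step 30: P1: load  L1  ⟶  SS  (L1)  txn=∅  M[L1]=81

invalidations = 2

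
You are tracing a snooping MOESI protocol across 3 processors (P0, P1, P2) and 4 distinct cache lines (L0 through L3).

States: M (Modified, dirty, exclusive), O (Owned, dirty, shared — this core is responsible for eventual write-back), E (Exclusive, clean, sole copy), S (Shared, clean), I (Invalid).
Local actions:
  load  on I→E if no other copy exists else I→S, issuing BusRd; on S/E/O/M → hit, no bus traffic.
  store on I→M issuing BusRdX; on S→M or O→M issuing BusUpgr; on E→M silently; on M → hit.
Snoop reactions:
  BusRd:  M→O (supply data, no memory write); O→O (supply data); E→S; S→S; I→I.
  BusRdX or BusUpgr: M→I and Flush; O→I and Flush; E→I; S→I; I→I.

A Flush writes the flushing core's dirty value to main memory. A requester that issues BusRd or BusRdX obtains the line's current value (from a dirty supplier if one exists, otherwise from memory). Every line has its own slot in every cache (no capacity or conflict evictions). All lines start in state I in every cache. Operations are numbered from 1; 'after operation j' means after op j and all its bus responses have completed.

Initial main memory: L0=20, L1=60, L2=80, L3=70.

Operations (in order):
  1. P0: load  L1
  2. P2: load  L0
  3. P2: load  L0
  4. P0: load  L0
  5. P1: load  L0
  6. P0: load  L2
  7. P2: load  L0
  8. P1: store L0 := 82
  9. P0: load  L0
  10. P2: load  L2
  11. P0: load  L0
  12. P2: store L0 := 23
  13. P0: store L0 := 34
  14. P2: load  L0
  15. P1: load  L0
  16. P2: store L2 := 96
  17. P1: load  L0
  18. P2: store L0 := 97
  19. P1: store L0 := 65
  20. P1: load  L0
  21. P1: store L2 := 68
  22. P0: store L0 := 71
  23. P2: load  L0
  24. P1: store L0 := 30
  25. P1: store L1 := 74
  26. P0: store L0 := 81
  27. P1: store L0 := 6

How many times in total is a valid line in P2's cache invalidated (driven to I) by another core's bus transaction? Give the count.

invalidations = 5

step 1: P0: load  L1  ⟶  EII  (L1)  txn=BusRd  M[L1]=60
step 2: P2: load  L0  ⟶  IIE  (L0)  txn=BusRd  M[L0]=20
step 3: P2: load  L0  ⟶  IIE  (L0)  txn=∅  M[L0]=20
step 4: P0: load  L0  ⟶  SIS  (L0)  txn=BusRd  M[L0]=20
step 5: P1: load  L0  ⟶  SSS  (L0)  txn=BusRd  M[L0]=20
step 6: P0: load  L2  ⟶  EII  (L2)  txn=BusRd  M[L2]=80
step 7: P2: load  L0  ⟶  SSS  (L0)  txn=∅  M[L0]=20
step 8: P1: store L0 := 82  ⟶  IMI  (L0)  txn=BusUpgr  M[L0]=20
step 9: P0: load  L0  ⟶  SOI  (L0)  txn=BusRd  M[L0]=20
step 10: P2: load  L2  ⟶  SIS  (L2)  txn=BusRd  M[L2]=80
step 11: P0: load  L0  ⟶  SOI  (L0)  txn=∅  M[L0]=20
step 12: P2: store L0 := 23  ⟶  IIM  (L0)  txn=BusRdX+Flush  M[L0]=82
step 13: P0: store L0 := 34  ⟶  MII  (L0)  txn=BusRdX+Flush  M[L0]=23
step 14: P2: load  L0  ⟶  OIS  (L0)  txn=BusRd  M[L0]=23
step 15: P1: load  L0  ⟶  OSS  (L0)  txn=BusRd  M[L0]=23
step 16: P2: store L2 := 96  ⟶  IIM  (L2)  txn=BusUpgr  M[L2]=80
step 17: P1: load  L0  ⟶  OSS  (L0)  txn=∅  M[L0]=23
step 18: P2: store L0 := 97  ⟶  IIM  (L0)  txn=BusUpgr+Flush  M[L0]=34
step 19: P1: store L0 := 65  ⟶  IMI  (L0)  txn=BusRdX+Flush  M[L0]=97
step 20: P1: load  L0  ⟶  IMI  (L0)  txn=∅  M[L0]=97
step 21: P1: store L2 := 68  ⟶  IMI  (L2)  txn=BusRdX+Flush  M[L2]=96
step 22: P0: store L0 := 71  ⟶  MII  (L0)  txn=BusRdX+Flush  M[L0]=65
step 23: P2: load  L0  ⟶  OIS  (L0)  txn=BusRd  M[L0]=65
step 24: P1: store L0 := 30  ⟶  IMI  (L0)  txn=BusRdX+Flush  M[L0]=71
step 25: P1: store L1 := 74  ⟶  IMI  (L1)  txn=BusRdX  M[L1]=60
step 26: P0: store L0 := 81  ⟶  MII  (L0)  txn=BusRdX+Flush  M[L0]=30
step 27: P1: store L0 := 6  ⟶  IMI  (L0)  txn=BusRdX+Flush  M[L0]=81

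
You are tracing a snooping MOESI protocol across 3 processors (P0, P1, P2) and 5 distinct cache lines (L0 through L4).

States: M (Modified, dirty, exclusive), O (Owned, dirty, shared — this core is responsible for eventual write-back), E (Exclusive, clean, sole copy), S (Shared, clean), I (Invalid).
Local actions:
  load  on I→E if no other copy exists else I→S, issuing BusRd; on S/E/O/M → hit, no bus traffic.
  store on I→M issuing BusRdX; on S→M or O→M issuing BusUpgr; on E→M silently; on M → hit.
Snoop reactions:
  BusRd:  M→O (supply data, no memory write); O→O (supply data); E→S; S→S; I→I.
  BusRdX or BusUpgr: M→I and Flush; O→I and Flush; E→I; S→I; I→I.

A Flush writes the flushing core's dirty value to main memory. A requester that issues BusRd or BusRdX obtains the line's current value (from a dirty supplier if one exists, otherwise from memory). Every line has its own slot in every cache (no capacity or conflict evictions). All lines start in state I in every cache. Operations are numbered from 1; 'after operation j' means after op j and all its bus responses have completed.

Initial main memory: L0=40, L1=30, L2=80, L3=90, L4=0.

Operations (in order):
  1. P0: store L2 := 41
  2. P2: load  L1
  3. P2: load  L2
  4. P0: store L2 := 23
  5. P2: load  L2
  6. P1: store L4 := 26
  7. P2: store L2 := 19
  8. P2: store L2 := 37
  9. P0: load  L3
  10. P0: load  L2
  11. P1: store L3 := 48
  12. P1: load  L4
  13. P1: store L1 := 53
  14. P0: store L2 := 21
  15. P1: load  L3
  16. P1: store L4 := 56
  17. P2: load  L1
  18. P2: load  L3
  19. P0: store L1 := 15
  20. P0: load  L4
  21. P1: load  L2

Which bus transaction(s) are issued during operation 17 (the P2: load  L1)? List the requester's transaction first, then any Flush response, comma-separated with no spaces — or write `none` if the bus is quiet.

bus = BusRd

1. P0: store L2 := 41  bus=[BusRdX]  L2: P0=M P1=I P2=I  mem[L2]=80
2. P2: load  L1  bus=[BusRd]  L1: P0=I P1=I P2=E  mem[L1]=30
3. P2: load  L2  bus=[BusRd]  L2: P0=O P1=I P2=S  mem[L2]=80
4. P0: store L2 := 23  bus=[BusUpgr]  L2: P0=M P1=I P2=I  mem[L2]=80
5. P2: load  L2  bus=[BusRd]  L2: P0=O P1=I P2=S  mem[L2]=80
6. P1: store L4 := 26  bus=[BusRdX]  L4: P0=I P1=M P2=I  mem[L4]=0
7. P2: store L2 := 19  bus=[BusUpgr,Flush]  L2: P0=I P1=I P2=M  mem[L2]=23
8. P2: store L2 := 37  bus=[-]  L2: P0=I P1=I P2=M  mem[L2]=23
9. P0: load  L3  bus=[BusRd]  L3: P0=E P1=I P2=I  mem[L3]=90
10. P0: load  L2  bus=[BusRd]  L2: P0=S P1=I P2=O  mem[L2]=23
11. P1: store L3 := 48  bus=[BusRdX]  L3: P0=I P1=M P2=I  mem[L3]=90
12. P1: load  L4  bus=[-]  L4: P0=I P1=M P2=I  mem[L4]=0
13. P1: store L1 := 53  bus=[BusRdX]  L1: P0=I P1=M P2=I  mem[L1]=30
14. P0: store L2 := 21  bus=[BusUpgr,Flush]  L2: P0=M P1=I P2=I  mem[L2]=37
15. P1: load  L3  bus=[-]  L3: P0=I P1=M P2=I  mem[L3]=90
16. P1: store L4 := 56  bus=[-]  L4: P0=I P1=M P2=I  mem[L4]=0
17. P2: load  L1  bus=[BusRd]  L1: P0=I P1=O P2=S  mem[L1]=30
18. P2: load  L3  bus=[BusRd]  L3: P0=I P1=O P2=S  mem[L3]=90
19. P0: store L1 := 15  bus=[BusRdX,Flush]  L1: P0=M P1=I P2=I  mem[L1]=53
20. P0: load  L4  bus=[BusRd]  L4: P0=S P1=O P2=I  mem[L4]=0
21. P1: load  L2  bus=[BusRd]  L2: P0=O P1=S P2=I  mem[L2]=37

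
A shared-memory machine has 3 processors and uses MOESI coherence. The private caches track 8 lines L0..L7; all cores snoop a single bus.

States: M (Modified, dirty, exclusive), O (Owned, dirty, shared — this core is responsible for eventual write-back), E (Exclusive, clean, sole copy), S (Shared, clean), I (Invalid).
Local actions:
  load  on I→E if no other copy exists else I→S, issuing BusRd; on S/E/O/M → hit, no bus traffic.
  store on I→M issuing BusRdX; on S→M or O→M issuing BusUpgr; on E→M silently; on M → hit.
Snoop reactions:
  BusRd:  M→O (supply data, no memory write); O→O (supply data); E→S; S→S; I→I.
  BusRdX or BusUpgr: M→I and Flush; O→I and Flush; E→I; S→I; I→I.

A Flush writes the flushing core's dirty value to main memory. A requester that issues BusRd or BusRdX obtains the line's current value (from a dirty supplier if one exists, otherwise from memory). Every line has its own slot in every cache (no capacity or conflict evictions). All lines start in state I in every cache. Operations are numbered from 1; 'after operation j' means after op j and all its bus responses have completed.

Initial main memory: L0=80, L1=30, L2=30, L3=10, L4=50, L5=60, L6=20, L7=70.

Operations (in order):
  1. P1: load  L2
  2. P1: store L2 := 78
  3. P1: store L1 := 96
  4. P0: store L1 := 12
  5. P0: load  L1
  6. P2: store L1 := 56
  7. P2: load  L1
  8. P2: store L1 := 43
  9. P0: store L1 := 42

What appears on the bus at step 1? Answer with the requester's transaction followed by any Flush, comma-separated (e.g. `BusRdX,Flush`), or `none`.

  op1 P1: load  L2 → I/E/I on L2; bus BusRd; mem=30
  op2 P1: store L2 := 78 → I/M/I on L2; bus (none); mem=30
  op3 P1: store L1 := 96 → I/M/I on L1; bus BusRdX; mem=30
  op4 P0: store L1 := 12 → M/I/I on L1; bus BusRdX Flush; mem=96
  op5 P0: load  L1 → M/I/I on L1; bus (none); mem=96
  op6 P2: store L1 := 56 → I/I/M on L1; bus BusRdX Flush; mem=12
  op7 P2: load  L1 → I/I/M on L1; bus (none); mem=12
  op8 P2: store L1 := 43 → I/I/M on L1; bus (none); mem=12
  op9 P0: store L1 := 42 → M/I/I on L1; bus BusRdX Flush; mem=43

bus = BusRd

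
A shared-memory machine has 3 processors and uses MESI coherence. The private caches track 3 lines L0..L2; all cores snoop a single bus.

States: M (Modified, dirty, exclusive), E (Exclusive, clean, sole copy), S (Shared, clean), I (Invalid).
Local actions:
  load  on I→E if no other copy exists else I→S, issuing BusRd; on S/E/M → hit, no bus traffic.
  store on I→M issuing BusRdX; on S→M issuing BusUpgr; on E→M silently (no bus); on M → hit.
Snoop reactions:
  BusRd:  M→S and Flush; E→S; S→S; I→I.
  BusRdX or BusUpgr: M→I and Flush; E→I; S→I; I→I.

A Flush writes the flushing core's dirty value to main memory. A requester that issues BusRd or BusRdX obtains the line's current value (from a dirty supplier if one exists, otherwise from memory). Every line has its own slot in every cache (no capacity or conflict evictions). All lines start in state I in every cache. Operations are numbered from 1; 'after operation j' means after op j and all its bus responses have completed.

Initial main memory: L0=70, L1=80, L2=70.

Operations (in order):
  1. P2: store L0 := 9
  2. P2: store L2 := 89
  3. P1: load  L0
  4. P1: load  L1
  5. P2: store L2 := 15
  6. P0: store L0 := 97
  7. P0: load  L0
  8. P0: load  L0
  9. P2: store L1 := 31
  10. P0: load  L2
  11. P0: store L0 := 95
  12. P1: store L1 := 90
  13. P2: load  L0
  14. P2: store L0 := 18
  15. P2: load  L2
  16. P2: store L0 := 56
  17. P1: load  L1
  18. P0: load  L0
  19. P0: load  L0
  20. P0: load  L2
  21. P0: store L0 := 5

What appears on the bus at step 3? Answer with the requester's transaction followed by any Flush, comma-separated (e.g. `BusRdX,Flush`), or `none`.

bus = BusRd,Flush

1. P2: store L0 := 9  bus=[BusRdX]  L0: P0=I P1=I P2=M  mem[L0]=70
2. P2: store L2 := 89  bus=[BusRdX]  L2: P0=I P1=I P2=M  mem[L2]=70
3. P1: load  L0  bus=[BusRd,Flush]  L0: P0=I P1=S P2=S  mem[L0]=9
4. P1: load  L1  bus=[BusRd]  L1: P0=I P1=E P2=I  mem[L1]=80
5. P2: store L2 := 15  bus=[-]  L2: P0=I P1=I P2=M  mem[L2]=70
6. P0: store L0 := 97  bus=[BusRdX]  L0: P0=M P1=I P2=I  mem[L0]=9
7. P0: load  L0  bus=[-]  L0: P0=M P1=I P2=I  mem[L0]=9
8. P0: load  L0  bus=[-]  L0: P0=M P1=I P2=I  mem[L0]=9
9. P2: store L1 := 31  bus=[BusRdX]  L1: P0=I P1=I P2=M  mem[L1]=80
10. P0: load  L2  bus=[BusRd,Flush]  L2: P0=S P1=I P2=S  mem[L2]=15
11. P0: store L0 := 95  bus=[-]  L0: P0=M P1=I P2=I  mem[L0]=9
12. P1: store L1 := 90  bus=[BusRdX,Flush]  L1: P0=I P1=M P2=I  mem[L1]=31
13. P2: load  L0  bus=[BusRd,Flush]  L0: P0=S P1=I P2=S  mem[L0]=95
14. P2: store L0 := 18  bus=[BusUpgr]  L0: P0=I P1=I P2=M  mem[L0]=95
15. P2: load  L2  bus=[-]  L2: P0=S P1=I P2=S  mem[L2]=15
16. P2: store L0 := 56  bus=[-]  L0: P0=I P1=I P2=M  mem[L0]=95
17. P1: load  L1  bus=[-]  L1: P0=I P1=M P2=I  mem[L1]=31
18. P0: load  L0  bus=[BusRd,Flush]  L0: P0=S P1=I P2=S  mem[L0]=56
19. P0: load  L0  bus=[-]  L0: P0=S P1=I P2=S  mem[L0]=56
20. P0: load  L2  bus=[-]  L2: P0=S P1=I P2=S  mem[L2]=15
21. P0: store L0 := 5  bus=[BusUpgr]  L0: P0=M P1=I P2=I  mem[L0]=56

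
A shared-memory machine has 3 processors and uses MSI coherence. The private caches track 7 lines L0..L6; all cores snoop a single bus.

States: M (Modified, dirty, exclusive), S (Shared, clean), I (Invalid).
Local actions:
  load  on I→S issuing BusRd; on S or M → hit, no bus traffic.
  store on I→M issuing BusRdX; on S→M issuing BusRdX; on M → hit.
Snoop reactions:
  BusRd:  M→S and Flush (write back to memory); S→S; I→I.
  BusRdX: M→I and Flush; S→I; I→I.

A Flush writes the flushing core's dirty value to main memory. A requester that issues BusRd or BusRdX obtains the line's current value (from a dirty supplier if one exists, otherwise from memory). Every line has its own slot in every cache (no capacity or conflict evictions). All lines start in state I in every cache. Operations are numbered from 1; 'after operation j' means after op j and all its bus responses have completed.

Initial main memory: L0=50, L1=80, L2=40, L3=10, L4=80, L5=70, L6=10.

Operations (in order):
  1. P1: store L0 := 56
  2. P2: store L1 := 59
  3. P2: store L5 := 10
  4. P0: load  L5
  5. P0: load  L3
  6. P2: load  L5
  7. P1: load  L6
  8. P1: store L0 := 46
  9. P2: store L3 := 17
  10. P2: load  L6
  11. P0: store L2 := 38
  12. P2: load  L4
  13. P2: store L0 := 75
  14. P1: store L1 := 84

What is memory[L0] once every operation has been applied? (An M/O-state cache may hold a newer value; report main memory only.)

memory[L0] = 46

1. P1: store L0 := 56  bus=[BusRdX]  L0: P0=I P1=M P2=I  mem[L0]=50
2. P2: store L1 := 59  bus=[BusRdX]  L1: P0=I P1=I P2=M  mem[L1]=80
3. P2: store L5 := 10  bus=[BusRdX]  L5: P0=I P1=I P2=M  mem[L5]=70
4. P0: load  L5  bus=[BusRd,Flush]  L5: P0=S P1=I P2=S  mem[L5]=10
5. P0: load  L3  bus=[BusRd]  L3: P0=S P1=I P2=I  mem[L3]=10
6. P2: load  L5  bus=[-]  L5: P0=S P1=I P2=S  mem[L5]=10
7. P1: load  L6  bus=[BusRd]  L6: P0=I P1=S P2=I  mem[L6]=10
8. P1: store L0 := 46  bus=[-]  L0: P0=I P1=M P2=I  mem[L0]=50
9. P2: store L3 := 17  bus=[BusRdX]  L3: P0=I P1=I P2=M  mem[L3]=10
10. P2: load  L6  bus=[BusRd]  L6: P0=I P1=S P2=S  mem[L6]=10
11. P0: store L2 := 38  bus=[BusRdX]  L2: P0=M P1=I P2=I  mem[L2]=40
12. P2: load  L4  bus=[BusRd]  L4: P0=I P1=I P2=S  mem[L4]=80
13. P2: store L0 := 75  bus=[BusRdX,Flush]  L0: P0=I P1=I P2=M  mem[L0]=46
14. P1: store L1 := 84  bus=[BusRdX,Flush]  L1: P0=I P1=M P2=I  mem[L1]=59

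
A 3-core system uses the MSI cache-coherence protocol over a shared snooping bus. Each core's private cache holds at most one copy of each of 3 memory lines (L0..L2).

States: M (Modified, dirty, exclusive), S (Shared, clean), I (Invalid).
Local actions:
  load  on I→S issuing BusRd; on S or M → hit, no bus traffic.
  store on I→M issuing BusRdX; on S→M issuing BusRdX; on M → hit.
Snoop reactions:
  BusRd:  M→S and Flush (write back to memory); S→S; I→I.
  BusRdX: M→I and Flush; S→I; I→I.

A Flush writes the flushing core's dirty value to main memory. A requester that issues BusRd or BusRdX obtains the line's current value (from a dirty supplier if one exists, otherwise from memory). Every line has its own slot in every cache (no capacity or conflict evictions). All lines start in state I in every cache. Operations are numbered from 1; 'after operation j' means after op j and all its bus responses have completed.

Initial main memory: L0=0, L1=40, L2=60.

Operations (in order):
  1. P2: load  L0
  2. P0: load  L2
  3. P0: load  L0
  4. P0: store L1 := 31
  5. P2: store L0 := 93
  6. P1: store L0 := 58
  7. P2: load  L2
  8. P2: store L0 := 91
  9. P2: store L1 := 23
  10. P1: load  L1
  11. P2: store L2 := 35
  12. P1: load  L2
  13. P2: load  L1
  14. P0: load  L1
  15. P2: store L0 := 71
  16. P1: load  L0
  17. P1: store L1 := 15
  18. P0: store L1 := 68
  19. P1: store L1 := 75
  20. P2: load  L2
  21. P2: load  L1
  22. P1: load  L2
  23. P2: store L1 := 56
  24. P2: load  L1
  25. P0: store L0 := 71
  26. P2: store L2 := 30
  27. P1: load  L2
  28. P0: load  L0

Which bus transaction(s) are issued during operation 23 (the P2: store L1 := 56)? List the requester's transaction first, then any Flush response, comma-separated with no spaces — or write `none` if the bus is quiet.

  op1 P2: load  L0 → I/I/S on L0; bus BusRd; mem=0
  op2 P0: load  L2 → S/I/I on L2; bus BusRd; mem=60
  op3 P0: load  L0 → S/I/S on L0; bus BusRd; mem=0
  op4 P0: store L1 := 31 → M/I/I on L1; bus BusRdX; mem=40
  op5 P2: store L0 := 93 → I/I/M on L0; bus BusRdX; mem=0
  op6 P1: store L0 := 58 → I/M/I on L0; bus BusRdX Flush; mem=93
  op7 P2: load  L2 → S/I/S on L2; bus BusRd; mem=60
  op8 P2: store L0 := 91 → I/I/M on L0; bus BusRdX Flush; mem=58
  op9 P2: store L1 := 23 → I/I/M on L1; bus BusRdX Flush; mem=31
  op10 P1: load  L1 → I/S/S on L1; bus BusRd Flush; mem=23
  op11 P2: store L2 := 35 → I/I/M on L2; bus BusRdX; mem=60
  op12 P1: load  L2 → I/S/S on L2; bus BusRd Flush; mem=35
  op13 P2: load  L1 → I/S/S on L1; bus (none); mem=23
  op14 P0: load  L1 → S/S/S on L1; bus BusRd; mem=23
  op15 P2: store L0 := 71 → I/I/M on L0; bus (none); mem=58
  op16 P1: load  L0 → I/S/S on L0; bus BusRd Flush; mem=71
  op17 P1: store L1 := 15 → I/M/I on L1; bus BusRdX; mem=23
  op18 P0: store L1 := 68 → M/I/I on L1; bus BusRdX Flush; mem=15
  op19 P1: store L1 := 75 → I/M/I on L1; bus BusRdX Flush; mem=68
  op20 P2: load  L2 → I/S/S on L2; bus (none); mem=35
  op21 P2: load  L1 → I/S/S on L1; bus BusRd Flush; mem=75
  op22 P1: load  L2 → I/S/S on L2; bus (none); mem=35
  op23 P2: store L1 := 56 → I/I/M on L1; bus BusRdX; mem=75
  op24 P2: load  L1 → I/I/M on L1; bus (none); mem=75
  op25 P0: store L0 := 71 → M/I/I on L0; bus BusRdX; mem=71
  op26 P2: store L2 := 30 → I/I/M on L2; bus BusRdX; mem=35
  op27 P1: load  L2 → I/S/S on L2; bus BusRd Flush; mem=30
  op28 P0: load  L0 → M/I/I on L0; bus (none); mem=71

bus = BusRdX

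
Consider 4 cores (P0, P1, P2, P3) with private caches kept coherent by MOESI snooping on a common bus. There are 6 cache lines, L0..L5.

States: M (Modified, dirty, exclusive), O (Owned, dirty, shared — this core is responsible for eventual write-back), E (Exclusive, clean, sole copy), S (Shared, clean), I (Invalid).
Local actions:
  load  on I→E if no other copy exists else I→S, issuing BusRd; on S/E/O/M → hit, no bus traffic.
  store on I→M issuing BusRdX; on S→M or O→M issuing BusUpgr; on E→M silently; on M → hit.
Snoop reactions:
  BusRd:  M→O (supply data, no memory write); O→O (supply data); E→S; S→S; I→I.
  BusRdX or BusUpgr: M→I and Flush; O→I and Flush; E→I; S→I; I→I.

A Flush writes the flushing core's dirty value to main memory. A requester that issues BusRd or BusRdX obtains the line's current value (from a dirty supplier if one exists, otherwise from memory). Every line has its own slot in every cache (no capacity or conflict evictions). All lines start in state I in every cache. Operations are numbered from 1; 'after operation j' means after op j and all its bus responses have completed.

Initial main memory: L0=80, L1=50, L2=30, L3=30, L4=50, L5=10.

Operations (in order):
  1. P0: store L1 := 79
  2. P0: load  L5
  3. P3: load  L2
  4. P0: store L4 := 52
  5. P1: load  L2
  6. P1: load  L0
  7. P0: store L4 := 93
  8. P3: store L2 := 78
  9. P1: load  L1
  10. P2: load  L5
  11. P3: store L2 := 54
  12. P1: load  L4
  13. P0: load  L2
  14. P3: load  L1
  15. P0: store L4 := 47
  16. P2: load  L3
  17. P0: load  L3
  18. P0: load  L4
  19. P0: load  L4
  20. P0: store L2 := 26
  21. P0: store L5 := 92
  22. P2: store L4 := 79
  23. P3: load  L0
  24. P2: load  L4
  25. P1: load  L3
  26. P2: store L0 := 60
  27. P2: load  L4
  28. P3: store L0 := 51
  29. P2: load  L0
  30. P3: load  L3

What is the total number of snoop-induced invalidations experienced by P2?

  op1 P0: store L1 := 79 → M/I/I/I on L1; bus BusRdX; mem=50
  op2 P0: load  L5 → E/I/I/I on L5; bus BusRd; mem=10
  op3 P3: load  L2 → I/I/I/E on L2; bus BusRd; mem=30
  op4 P0: store L4 := 52 → M/I/I/I on L4; bus BusRdX; mem=50
  op5 P1: load  L2 → I/S/I/S on L2; bus BusRd; mem=30
  op6 P1: load  L0 → I/E/I/I on L0; bus BusRd; mem=80
  op7 P0: store L4 := 93 → M/I/I/I on L4; bus (none); mem=50
  op8 P3: store L2 := 78 → I/I/I/M on L2; bus BusUpgr; mem=30
  op9 P1: load  L1 → O/S/I/I on L1; bus BusRd; mem=50
  op10 P2: load  L5 → S/I/S/I on L5; bus BusRd; mem=10
  op11 P3: store L2 := 54 → I/I/I/M on L2; bus (none); mem=30
  op12 P1: load  L4 → O/S/I/I on L4; bus BusRd; mem=50
  op13 P0: load  L2 → S/I/I/O on L2; bus BusRd; mem=30
  op14 P3: load  L1 → O/S/I/S on L1; bus BusRd; mem=50
  op15 P0: store L4 := 47 → M/I/I/I on L4; bus BusUpgr; mem=50
  op16 P2: load  L3 → I/I/E/I on L3; bus BusRd; mem=30
  op17 P0: load  L3 → S/I/S/I on L3; bus BusRd; mem=30
  op18 P0: load  L4 → M/I/I/I on L4; bus (none); mem=50
  op19 P0: load  L4 → M/I/I/I on L4; bus (none); mem=50
  op20 P0: store L2 := 26 → M/I/I/I on L2; bus BusUpgr Flush; mem=54
  op21 P0: store L5 := 92 → M/I/I/I on L5; bus BusUpgr; mem=10
  op22 P2: store L4 := 79 → I/I/M/I on L4; bus BusRdX Flush; mem=47
  op23 P3: load  L0 → I/S/I/S on L0; bus BusRd; mem=80
  op24 P2: load  L4 → I/I/M/I on L4; bus (none); mem=47
  op25 P1: load  L3 → S/S/S/I on L3; bus BusRd; mem=30
  op26 P2: store L0 := 60 → I/I/M/I on L0; bus BusRdX; mem=80
  op27 P2: load  L4 → I/I/M/I on L4; bus (none); mem=47
  op28 P3: store L0 := 51 → I/I/I/M on L0; bus BusRdX Flush; mem=60
  op29 P2: load  L0 → I/I/S/O on L0; bus BusRd; mem=60
  op30 P3: load  L3 → S/S/S/S on L3; bus BusRd; mem=30

invalidations = 2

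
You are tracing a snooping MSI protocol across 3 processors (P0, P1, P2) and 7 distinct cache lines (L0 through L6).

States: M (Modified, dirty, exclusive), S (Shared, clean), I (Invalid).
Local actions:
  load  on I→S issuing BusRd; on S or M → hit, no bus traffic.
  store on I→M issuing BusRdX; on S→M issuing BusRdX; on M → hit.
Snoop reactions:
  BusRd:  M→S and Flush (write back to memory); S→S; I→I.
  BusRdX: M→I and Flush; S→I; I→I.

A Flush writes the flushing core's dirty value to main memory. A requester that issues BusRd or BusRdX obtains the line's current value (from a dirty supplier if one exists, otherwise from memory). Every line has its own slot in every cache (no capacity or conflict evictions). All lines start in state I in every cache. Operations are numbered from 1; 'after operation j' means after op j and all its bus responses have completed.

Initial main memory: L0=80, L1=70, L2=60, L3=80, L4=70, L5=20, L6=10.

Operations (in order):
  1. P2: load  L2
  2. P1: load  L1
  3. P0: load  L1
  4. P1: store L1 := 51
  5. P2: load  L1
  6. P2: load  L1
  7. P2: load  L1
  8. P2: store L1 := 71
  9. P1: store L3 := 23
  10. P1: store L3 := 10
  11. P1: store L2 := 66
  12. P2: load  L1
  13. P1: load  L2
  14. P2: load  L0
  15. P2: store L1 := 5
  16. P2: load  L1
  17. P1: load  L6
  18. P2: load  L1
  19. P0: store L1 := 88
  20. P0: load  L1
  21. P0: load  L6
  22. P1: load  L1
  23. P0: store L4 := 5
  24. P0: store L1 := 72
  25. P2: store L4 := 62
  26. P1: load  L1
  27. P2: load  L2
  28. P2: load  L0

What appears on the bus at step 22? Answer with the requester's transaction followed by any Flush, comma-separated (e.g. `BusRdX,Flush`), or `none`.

bus = BusRd,Flush

1. P2: load  L2  bus=[BusRd]  L2: P0=I P1=I P2=S  mem[L2]=60
2. P1: load  L1  bus=[BusRd]  L1: P0=I P1=S P2=I  mem[L1]=70
3. P0: load  L1  bus=[BusRd]  L1: P0=S P1=S P2=I  mem[L1]=70
4. P1: store L1 := 51  bus=[BusRdX]  L1: P0=I P1=M P2=I  mem[L1]=70
5. P2: load  L1  bus=[BusRd,Flush]  L1: P0=I P1=S P2=S  mem[L1]=51
6. P2: load  L1  bus=[-]  L1: P0=I P1=S P2=S  mem[L1]=51
7. P2: load  L1  bus=[-]  L1: P0=I P1=S P2=S  mem[L1]=51
8. P2: store L1 := 71  bus=[BusRdX]  L1: P0=I P1=I P2=M  mem[L1]=51
9. P1: store L3 := 23  bus=[BusRdX]  L3: P0=I P1=M P2=I  mem[L3]=80
10. P1: store L3 := 10  bus=[-]  L3: P0=I P1=M P2=I  mem[L3]=80
11. P1: store L2 := 66  bus=[BusRdX]  L2: P0=I P1=M P2=I  mem[L2]=60
12. P2: load  L1  bus=[-]  L1: P0=I P1=I P2=M  mem[L1]=51
13. P1: load  L2  bus=[-]  L2: P0=I P1=M P2=I  mem[L2]=60
14. P2: load  L0  bus=[BusRd]  L0: P0=I P1=I P2=S  mem[L0]=80
15. P2: store L1 := 5  bus=[-]  L1: P0=I P1=I P2=M  mem[L1]=51
16. P2: load  L1  bus=[-]  L1: P0=I P1=I P2=M  mem[L1]=51
17. P1: load  L6  bus=[BusRd]  L6: P0=I P1=S P2=I  mem[L6]=10
18. P2: load  L1  bus=[-]  L1: P0=I P1=I P2=M  mem[L1]=51
19. P0: store L1 := 88  bus=[BusRdX,Flush]  L1: P0=M P1=I P2=I  mem[L1]=5
20. P0: load  L1  bus=[-]  L1: P0=M P1=I P2=I  mem[L1]=5
21. P0: load  L6  bus=[BusRd]  L6: P0=S P1=S P2=I  mem[L6]=10
22. P1: load  L1  bus=[BusRd,Flush]  L1: P0=S P1=S P2=I  mem[L1]=88
23. P0: store L4 := 5  bus=[BusRdX]  L4: P0=M P1=I P2=I  mem[L4]=70
24. P0: store L1 := 72  bus=[BusRdX]  L1: P0=M P1=I P2=I  mem[L1]=88
25. P2: store L4 := 62  bus=[BusRdX,Flush]  L4: P0=I P1=I P2=M  mem[L4]=5
26. P1: load  L1  bus=[BusRd,Flush]  L1: P0=S P1=S P2=I  mem[L1]=72
27. P2: load  L2  bus=[BusRd,Flush]  L2: P0=I P1=S P2=S  mem[L2]=66
28. P2: load  L0  bus=[-]  L0: P0=I P1=I P2=S  mem[L0]=80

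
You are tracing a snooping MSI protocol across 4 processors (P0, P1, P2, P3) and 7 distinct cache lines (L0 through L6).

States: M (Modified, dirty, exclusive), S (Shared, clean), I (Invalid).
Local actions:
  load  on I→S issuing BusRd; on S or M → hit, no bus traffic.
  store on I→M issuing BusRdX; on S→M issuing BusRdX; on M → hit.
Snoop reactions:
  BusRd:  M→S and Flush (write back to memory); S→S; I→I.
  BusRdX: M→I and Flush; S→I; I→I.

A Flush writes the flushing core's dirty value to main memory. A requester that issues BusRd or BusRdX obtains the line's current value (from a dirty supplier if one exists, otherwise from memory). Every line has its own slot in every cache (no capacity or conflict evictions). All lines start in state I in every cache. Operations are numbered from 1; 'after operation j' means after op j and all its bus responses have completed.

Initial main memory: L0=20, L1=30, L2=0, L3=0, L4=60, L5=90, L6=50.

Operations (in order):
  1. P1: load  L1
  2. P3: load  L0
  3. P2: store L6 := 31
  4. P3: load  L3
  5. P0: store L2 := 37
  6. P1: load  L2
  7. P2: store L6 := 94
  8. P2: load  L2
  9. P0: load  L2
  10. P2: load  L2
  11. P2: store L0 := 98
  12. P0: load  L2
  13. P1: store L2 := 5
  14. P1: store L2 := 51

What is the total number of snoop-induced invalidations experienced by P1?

invalidations = 0

  op1 P1: load  L1 → I/S/I/I on L1; bus BusRd; mem=30
  op2 P3: load  L0 → I/I/I/S on L0; bus BusRd; mem=20
  op3 P2: store L6 := 31 → I/I/M/I on L6; bus BusRdX; mem=50
  op4 P3: load  L3 → I/I/I/S on L3; bus BusRd; mem=0
  op5 P0: store L2 := 37 → M/I/I/I on L2; bus BusRdX; mem=0
  op6 P1: load  L2 → S/S/I/I on L2; bus BusRd Flush; mem=37
  op7 P2: store L6 := 94 → I/I/M/I on L6; bus (none); mem=50
  op8 P2: load  L2 → S/S/S/I on L2; bus BusRd; mem=37
  op9 P0: load  L2 → S/S/S/I on L2; bus (none); mem=37
  op10 P2: load  L2 → S/S/S/I on L2; bus (none); mem=37
  op11 P2: store L0 := 98 → I/I/M/I on L0; bus BusRdX; mem=20
  op12 P0: load  L2 → S/S/S/I on L2; bus (none); mem=37
  op13 P1: store L2 := 5 → I/M/I/I on L2; bus BusRdX; mem=37
  op14 P1: store L2 := 51 → I/M/I/I on L2; bus (none); mem=37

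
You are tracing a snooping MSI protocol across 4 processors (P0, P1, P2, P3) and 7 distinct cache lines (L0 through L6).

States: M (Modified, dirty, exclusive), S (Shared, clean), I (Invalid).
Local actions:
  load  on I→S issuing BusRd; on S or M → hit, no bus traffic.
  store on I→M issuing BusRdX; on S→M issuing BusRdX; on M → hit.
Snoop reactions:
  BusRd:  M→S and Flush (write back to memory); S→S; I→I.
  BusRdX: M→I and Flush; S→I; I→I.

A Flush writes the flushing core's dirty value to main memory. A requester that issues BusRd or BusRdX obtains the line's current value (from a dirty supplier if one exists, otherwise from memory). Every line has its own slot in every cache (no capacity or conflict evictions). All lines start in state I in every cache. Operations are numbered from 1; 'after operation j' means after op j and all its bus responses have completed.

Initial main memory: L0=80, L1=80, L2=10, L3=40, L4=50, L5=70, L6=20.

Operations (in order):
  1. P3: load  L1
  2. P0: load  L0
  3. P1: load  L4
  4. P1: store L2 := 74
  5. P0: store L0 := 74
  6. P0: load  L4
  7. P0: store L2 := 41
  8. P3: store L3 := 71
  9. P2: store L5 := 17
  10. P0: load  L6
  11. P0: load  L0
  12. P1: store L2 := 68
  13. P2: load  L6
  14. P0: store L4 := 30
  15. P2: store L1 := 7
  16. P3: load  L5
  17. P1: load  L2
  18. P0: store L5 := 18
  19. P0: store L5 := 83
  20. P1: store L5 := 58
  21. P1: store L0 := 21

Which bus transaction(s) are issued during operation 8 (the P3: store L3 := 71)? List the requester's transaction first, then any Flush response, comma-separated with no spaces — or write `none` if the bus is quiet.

[1] P3: load  L1 | P0:I, P1:I, P2:I, P3:S(80) | bus: BusRd
[2] P0: load  L0 | P0:S(80), P1:I, P2:I, P3:I | bus: BusRd
[3] P1: load  L4 | P0:I, P1:S(50), P2:I, P3:I | bus: BusRd
[4] P1: store L2 := 74 | P0:I, P1:M(74), P2:I, P3:I | bus: BusRdX
[5] P0: store L0 := 74 | P0:M(74), P1:I, P2:I, P3:I | bus: BusRdX
[6] P0: load  L4 | P0:S(50), P1:S(50), P2:I, P3:I | bus: BusRd
[7] P0: store L2 := 41 | P0:M(41), P1:I, P2:I, P3:I | bus: BusRdX,Flush
[8] P3: store L3 := 71 | P0:I, P1:I, P2:I, P3:M(71) | bus: BusRdX
[9] P2: store L5 := 17 | P0:I, P1:I, P2:M(17), P3:I | bus: BusRdX
[10] P0: load  L6 | P0:S(20), P1:I, P2:I, P3:I | bus: BusRd
[11] P0: load  L0 | P0:M(74), P1:I, P2:I, P3:I | bus: none
[12] P1: store L2 := 68 | P0:I, P1:M(68), P2:I, P3:I | bus: BusRdX,Flush
[13] P2: load  L6 | P0:S(20), P1:I, P2:S(20), P3:I | bus: BusRd
[14] P0: store L4 := 30 | P0:M(30), P1:I, P2:I, P3:I | bus: BusRdX
[15] P2: store L1 := 7 | P0:I, P1:I, P2:M(7), P3:I | bus: BusRdX
[16] P3: load  L5 | P0:I, P1:I, P2:S(17), P3:S(17) | bus: BusRd,Flush
[17] P1: load  L2 | P0:I, P1:M(68), P2:I, P3:I | bus: none
[18] P0: store L5 := 18 | P0:M(18), P1:I, P2:I, P3:I | bus: BusRdX
[19] P0: store L5 := 83 | P0:M(83), P1:I, P2:I, P3:I | bus: none
[20] P1: store L5 := 58 | P0:I, P1:M(58), P2:I, P3:I | bus: BusRdX,Flush
[21] P1: store L0 := 21 | P0:I, P1:M(21), P2:I, P3:I | bus: BusRdX,Flush

bus = BusRdX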